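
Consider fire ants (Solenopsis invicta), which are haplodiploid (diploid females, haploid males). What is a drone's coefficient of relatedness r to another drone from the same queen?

Haploid brothers each carry a random half of the queen's diploid genome, so on average they share half: r = 1/2.

0.5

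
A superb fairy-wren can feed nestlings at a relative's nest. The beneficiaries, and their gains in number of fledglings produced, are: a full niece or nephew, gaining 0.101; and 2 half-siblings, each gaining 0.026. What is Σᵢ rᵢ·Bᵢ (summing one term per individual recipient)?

r to a full niece or nephew = 0.25 (full aunt/uncle↔niece/nephew: two paths of length 3 through the shared grandparent pair: r = 2·(1/2)^3 = 1/4).
r to a half-sibling = 0.25 (half-sibs share one parent — one path of length 2: r = (1/2)^2 = 1/4).
Summing one r·B term per recipient: 1·0.25·0.101 + 2·0.25·0.026 = 0.03825.

0.03825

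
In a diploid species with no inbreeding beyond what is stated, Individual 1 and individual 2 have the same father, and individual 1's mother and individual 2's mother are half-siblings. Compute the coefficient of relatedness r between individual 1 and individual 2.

0.3125

Wright's path rule: contributions from independent ancestry routes add.
Individual 1 and individual 2 are related in two ways: half-sibs through their shared father (r = 1/4) and half first cousins through their mothers (r = 1/16).
r = 1/4 + 1/16 = 5/16 = 0.3125.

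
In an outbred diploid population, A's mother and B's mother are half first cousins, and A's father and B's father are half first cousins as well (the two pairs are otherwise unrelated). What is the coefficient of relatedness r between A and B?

0.03125

With two independent routes of shared ancestry, r is the sum of the two contributions.
A and B are related in two ways: half second cousins through their mothers (r = 1/64) and half second cousins through their fathers (r = 1/64).
r = 1/64 + 1/64 = 1/32 = 0.03125.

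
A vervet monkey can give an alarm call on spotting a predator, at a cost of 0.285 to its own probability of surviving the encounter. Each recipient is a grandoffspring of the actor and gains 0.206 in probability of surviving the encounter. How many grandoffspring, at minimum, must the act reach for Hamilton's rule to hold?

6

r to a grandoffspring = 0.25 (two parent–offspring links: r = (1/2)^2 = 1/4).
Hamilton's rule: n·r·B > C  ⇒  n > C/(r·B) = 0.285/(0.25·0.206) = 5.534.
The smallest integer exceeding 5.534 is 6.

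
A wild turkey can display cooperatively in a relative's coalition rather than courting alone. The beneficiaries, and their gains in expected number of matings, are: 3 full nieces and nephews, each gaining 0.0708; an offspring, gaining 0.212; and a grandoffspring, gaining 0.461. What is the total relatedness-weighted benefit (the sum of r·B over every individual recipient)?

0.27435

r to a full niece or nephew = 1/4 (full aunt/uncle↔niece/nephew: two paths of length 3 through the shared grandparent pair: r = 2·(1/2)^3 = 1/4).
r to an offspring = 0.5 (one parent–offspring link: r = (1/2)^1 = 1/2).
r to a grandoffspring = 1/4 (two parent–offspring links: r = (1/2)^2 = 1/4).
Summing one r·B term per recipient: 3·0.25·0.0708 + 1·0.5·0.212 + 1·0.25·0.461 = 0.27435.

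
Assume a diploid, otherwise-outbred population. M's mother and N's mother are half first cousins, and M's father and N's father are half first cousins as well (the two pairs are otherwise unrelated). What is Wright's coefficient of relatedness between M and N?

0.03125

Relatedness sums over independent paths through distinct common ancestors.
M and N are related in two ways: half second cousins through their mothers (r = 1/64) and half second cousins through their fathers (r = 1/64).
r = 1/64 + 1/64 = 0.03125.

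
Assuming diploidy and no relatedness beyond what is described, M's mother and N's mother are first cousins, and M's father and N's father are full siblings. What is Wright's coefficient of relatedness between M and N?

0.15625

Relatedness sums over independent paths through distinct common ancestors.
M and N are related in two ways: second cousins through their mothers (r = 1/32) and first cousins through their fathers (r = 1/8).
r = 1/32 + 1/8 = 0.15625.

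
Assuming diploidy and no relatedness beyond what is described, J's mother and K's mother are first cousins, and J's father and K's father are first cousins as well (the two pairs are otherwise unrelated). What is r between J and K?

0.0625

Independent pedigree routes through distinct common ancestors add.
J and K are related in two ways: second cousins through their mothers (r = 1/32) and second cousins through their fathers (r = 1/32).
r = 1/32 + 1/32 = 0.0625.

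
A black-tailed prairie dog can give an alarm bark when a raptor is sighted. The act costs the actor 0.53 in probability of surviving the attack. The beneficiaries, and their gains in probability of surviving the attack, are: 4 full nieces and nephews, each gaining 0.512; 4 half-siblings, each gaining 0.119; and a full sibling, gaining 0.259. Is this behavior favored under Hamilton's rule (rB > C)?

Hamilton's rule: the trait is favored when the sum of r·B over every recipient exceeds the actor's cost C.
r to a full niece or nephew = 0.25 (full aunt/uncle↔niece/nephew: two paths of length 3 through the shared grandparent pair: r = 2·(1/2)^3 = 1/4).
r to a half-sibling = 1/4 (half-sibs share one parent — one path of length 2: r = (1/2)^2 = 1/4).
r to a full sibling = 1/2 (full sibs share both parents — two paths of length 2: r = 2·(1/2)^2 = 1/2).
Summing one r·B term per recipient: 4·0.25·0.512 + 4·0.25·0.119 + 1·0.5·0.259 = 0.7605.
0.7605 > 0.53: the indirect benefit exceeds the cost.

Yes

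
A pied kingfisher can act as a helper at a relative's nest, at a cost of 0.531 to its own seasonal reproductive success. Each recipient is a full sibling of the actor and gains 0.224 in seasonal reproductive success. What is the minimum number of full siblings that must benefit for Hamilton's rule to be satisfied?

5

r to a full sibling = 0.5 (full sibs share both parents — two paths of length 2: r = 2·(1/2)^2 = 1/2).
Hamilton's rule: n·r·B > C  ⇒  n > C/(r·B) = 0.531/(0.5·0.224) = 4.741.
The smallest integer exceeding 4.741 is 5.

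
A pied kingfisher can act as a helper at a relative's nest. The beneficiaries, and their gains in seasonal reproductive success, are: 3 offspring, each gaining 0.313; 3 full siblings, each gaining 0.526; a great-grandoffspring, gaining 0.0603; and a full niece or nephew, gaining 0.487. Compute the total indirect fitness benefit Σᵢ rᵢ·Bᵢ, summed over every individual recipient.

r to an offspring = 0.5 (one parent–offspring link: r = (1/2)^1 = 1/2).
r to a full sibling = 0.5 (full sibs share both parents — two paths of length 2: r = 2·(1/2)^2 = 1/2).
r to a great-grandoffspring = 0.125 (three parent–offspring links: r = (1/2)^3 = 1/8).
r to a full niece or nephew = 1/4 (full aunt/uncle↔niece/nephew: two paths of length 3 through the shared grandparent pair: r = 2·(1/2)^3 = 1/4).
Summing one r·B term per recipient: 3·0.5·0.313 + 3·0.5·0.526 + 1·0.125·0.0603 + 1·0.25·0.487 = 1.3877875.

1.3877875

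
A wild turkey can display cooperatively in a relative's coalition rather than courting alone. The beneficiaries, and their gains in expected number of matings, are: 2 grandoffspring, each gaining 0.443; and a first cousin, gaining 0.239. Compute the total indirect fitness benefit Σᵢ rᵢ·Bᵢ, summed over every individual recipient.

r to a grandoffspring = 1/4 (two parent–offspring links: r = (1/2)^2 = 1/4).
r to a first cousin = 0.125 (first cousins share one grandparent pair — two paths of length 4: r = 2·(1/2)^4 = 1/8).
Summing one r·B term per recipient: 2·0.25·0.443 + 1·0.125·0.239 = 0.251375.

0.251375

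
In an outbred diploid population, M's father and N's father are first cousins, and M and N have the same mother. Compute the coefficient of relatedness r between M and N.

0.28125

Relatedness sums over independent paths through distinct common ancestors.
M and N are related in two ways: second cousins through their fathers (r = 1/32) and half-sibs through their shared mother (r = 1/4).
r = 1/32 + 1/4 = 0.28125.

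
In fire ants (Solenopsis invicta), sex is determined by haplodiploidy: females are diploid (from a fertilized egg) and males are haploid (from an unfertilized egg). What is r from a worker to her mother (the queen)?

0.5

One meiotic link between diploid queen and diploid daughter: r = 1/2.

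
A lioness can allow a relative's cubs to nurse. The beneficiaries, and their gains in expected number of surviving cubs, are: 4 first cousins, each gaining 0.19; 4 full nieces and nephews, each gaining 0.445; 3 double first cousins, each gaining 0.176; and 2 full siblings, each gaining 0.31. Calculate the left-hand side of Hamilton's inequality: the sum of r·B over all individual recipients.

0.982

r to a first cousin = 0.125 (first cousins share one grandparent pair — two paths of length 4: r = 2·(1/2)^4 = 1/8).
r to a full niece or nephew = 1/4 (full aunt/uncle↔niece/nephew: two paths of length 3 through the shared grandparent pair: r = 2·(1/2)^3 = 1/4).
r to a double first cousin = 1/4 (double first cousins share both grandparent pairs — four paths of length 4: r = 4·(1/2)^4 = 1/4).
r to a full sibling = 1/2 (full sibs share both parents — two paths of length 2: r = 2·(1/2)^2 = 1/2).
Summing one r·B term per recipient: 4·0.125·0.19 + 4·0.25·0.445 + 3·0.25·0.176 + 2·0.5·0.31 = 0.982.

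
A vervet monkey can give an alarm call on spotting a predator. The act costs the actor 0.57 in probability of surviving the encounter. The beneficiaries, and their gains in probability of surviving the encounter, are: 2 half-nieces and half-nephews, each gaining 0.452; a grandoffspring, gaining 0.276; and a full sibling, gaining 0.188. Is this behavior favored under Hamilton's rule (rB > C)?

No

Hamilton's rule: the trait is favored when the sum of r·B over every recipient exceeds the actor's cost C.
r to a half-niece or half-nephew = 1/8 (half-aunt/uncle↔niece/nephew: one path of length 3: r = (1/2)^3 = 1/8).
r to a grandoffspring = 0.25 (two parent–offspring links: r = (1/2)^2 = 1/4).
r to a full sibling = 1/2 (full sibs share both parents — two paths of length 2: r = 2·(1/2)^2 = 1/2).
Summing one r·B term per recipient: 2·0.125·0.452 + 1·0.25·0.276 + 1·0.5·0.188 = 0.276.
0.276 < 0.57: the indirect benefit is less than the cost.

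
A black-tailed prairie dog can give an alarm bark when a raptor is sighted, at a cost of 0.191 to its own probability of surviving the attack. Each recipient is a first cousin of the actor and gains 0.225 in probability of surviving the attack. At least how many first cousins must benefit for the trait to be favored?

r to a first cousin = 1/8 (first cousins share one grandparent pair — two paths of length 4: r = 2·(1/2)^4 = 1/8).
Hamilton's rule: n·r·B > C  ⇒  n > C/(r·B) = 0.191/(0.125·0.225) = 6.791.
The smallest integer exceeding 6.791 is 7.

7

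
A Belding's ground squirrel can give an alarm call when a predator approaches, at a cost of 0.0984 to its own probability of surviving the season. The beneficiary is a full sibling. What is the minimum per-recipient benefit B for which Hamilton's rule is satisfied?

0.1968

r to a full sibling = 0.5 (full sibs share both parents — two paths of length 2: r = 2·(1/2)^2 = 1/2).
Hamilton's rule with n recipients of equal r: n·r·B > C, so B > C/(n·r) = 0.0984/(1·0.5) = 0.1968.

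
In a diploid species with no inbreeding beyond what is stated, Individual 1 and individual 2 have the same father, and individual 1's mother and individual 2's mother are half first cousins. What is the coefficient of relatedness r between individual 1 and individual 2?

0.265625

With two independent routes of shared ancestry, r is the sum of the two contributions.
Individual 1 and individual 2 are related in two ways: half-sibs through their shared father (r = 1/4) and half second cousins through their mothers (r = 1/64).
r = 1/4 + 1/64 = 0.265625.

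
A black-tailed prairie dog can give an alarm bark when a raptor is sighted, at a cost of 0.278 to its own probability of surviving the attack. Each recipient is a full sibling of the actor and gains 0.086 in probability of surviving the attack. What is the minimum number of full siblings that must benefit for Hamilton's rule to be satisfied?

r to a full sibling = 1/2 (full sibs share both parents — two paths of length 2: r = 2·(1/2)^2 = 1/2).
Hamilton's rule: n·r·B > C  ⇒  n > C/(r·B) = 0.278/(0.5·0.086) = 6.465.
The smallest integer exceeding 6.465 is 7.

7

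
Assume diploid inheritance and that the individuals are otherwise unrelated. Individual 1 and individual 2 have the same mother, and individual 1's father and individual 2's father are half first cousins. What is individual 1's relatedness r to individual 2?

Independent pedigree routes through distinct common ancestors add.
Individual 1 and individual 2 are related in two ways: half-sibs through their shared mother (r = 1/4) and half second cousins through their fathers (r = 1/64).
r = 1/4 + 1/64 = 17/64 = 0.265625.

0.265625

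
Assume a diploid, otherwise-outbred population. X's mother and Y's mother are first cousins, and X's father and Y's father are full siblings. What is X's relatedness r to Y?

0.15625

Wright's path rule: contributions from independent ancestry routes add.
X and Y are related in two ways: second cousins through their mothers (r = 1/32) and first cousins through their fathers (r = 1/8).
r = 1/32 + 1/8 = 5/32 = 0.15625.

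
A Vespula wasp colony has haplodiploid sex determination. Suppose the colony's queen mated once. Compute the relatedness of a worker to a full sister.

Haplodiploid full sisters inherit their father's entire haploid genome identically (contributing 1/2) and on average half of their mother's contribution (1/2 · 1/2 = 1/4); r = 1/2 + 1/4 = 3/4.

0.75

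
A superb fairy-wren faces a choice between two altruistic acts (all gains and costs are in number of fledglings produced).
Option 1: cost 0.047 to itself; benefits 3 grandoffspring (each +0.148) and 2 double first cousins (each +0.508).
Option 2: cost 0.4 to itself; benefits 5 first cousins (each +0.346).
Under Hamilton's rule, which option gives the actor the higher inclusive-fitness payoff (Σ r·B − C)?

Option 1: r to a grandoffspring = 0.25.
Option 1: r to a double first cousin = 0.25.
Option 1: Σ r·B − C = (3·0.25·0.148 + 2·0.25·0.508) − 0.047 = 0.318.
Option 2: r to a first cousin = 0.125.
Option 2: Σ r·B − C = (5·0.125·0.346) − 0.4 = -0.18375.
Option 1 has the higher net inclusive-fitness payoff.

Option 1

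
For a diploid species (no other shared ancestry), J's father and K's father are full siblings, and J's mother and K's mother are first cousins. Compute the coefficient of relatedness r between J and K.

0.15625

Relatedness sums over independent paths through distinct common ancestors.
J and K are related in two ways: first cousins through their fathers (r = 1/8) and second cousins through their mothers (r = 1/32).
r = 1/8 + 1/32 = 5/32 = 0.15625.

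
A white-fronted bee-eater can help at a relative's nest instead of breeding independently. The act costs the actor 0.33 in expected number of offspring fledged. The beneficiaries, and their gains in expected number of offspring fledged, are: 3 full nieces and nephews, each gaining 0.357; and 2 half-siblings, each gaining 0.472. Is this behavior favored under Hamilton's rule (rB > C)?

Hamilton's rule: the trait is favored when the sum of r·B over every recipient exceeds the actor's cost C.
r to a full niece or nephew = 1/4 (full aunt/uncle↔niece/nephew: two paths of length 3 through the shared grandparent pair: r = 2·(1/2)^3 = 1/4).
r to a half-sibling = 1/4 (half-sibs share one parent — one path of length 2: r = (1/2)^2 = 1/4).
Summing one r·B term per recipient: 3·0.25·0.357 + 2·0.25·0.472 = 0.50375.
0.50375 > 0.33: the indirect benefit exceeds the cost.

Yes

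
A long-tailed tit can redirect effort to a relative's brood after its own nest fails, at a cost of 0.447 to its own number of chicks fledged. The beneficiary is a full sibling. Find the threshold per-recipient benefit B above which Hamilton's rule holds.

0.894

r to a full sibling = 0.5 (full sibs share both parents — two paths of length 2: r = 2·(1/2)^2 = 1/2).
Hamilton's rule with n recipients of equal r: n·r·B > C, so B > C/(n·r) = 0.447/(1·0.5) = 0.894.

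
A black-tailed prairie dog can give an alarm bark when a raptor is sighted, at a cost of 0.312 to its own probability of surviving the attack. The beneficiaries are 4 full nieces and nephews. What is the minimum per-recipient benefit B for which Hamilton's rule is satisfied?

0.312

r to a full niece or nephew = 1/4 (full aunt/uncle↔niece/nephew: two paths of length 3 through the shared grandparent pair: r = 2·(1/2)^3 = 1/4).
Hamilton's rule with n recipients of equal r: n·r·B > C, so B > C/(n·r) = 0.312/(4·0.25) = 0.312.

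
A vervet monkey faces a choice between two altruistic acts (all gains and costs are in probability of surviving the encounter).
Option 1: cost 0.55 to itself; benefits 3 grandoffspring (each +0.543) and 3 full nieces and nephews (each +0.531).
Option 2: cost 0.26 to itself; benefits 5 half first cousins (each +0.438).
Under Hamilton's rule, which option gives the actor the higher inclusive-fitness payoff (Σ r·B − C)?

Option 1: r to a grandoffspring = 0.25.
Option 1: r to a full niece or nephew = 0.25.
Option 1: Σ r·B − C = (3·0.25·0.543 + 3·0.25·0.531) − 0.55 = 0.2555.
Option 2: r to a half first cousin = 0.0625.
Option 2: Σ r·B − C = (5·0.0625·0.438) − 0.26 = -0.123125.
Option 1 has the higher net inclusive-fitness payoff.

Option 1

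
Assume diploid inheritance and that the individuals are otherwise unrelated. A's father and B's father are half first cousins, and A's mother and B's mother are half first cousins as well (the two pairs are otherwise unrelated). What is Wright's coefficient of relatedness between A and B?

Independent pedigree routes through distinct common ancestors add.
A and B are related in two ways: half second cousins through their fathers (r = 1/64) and half second cousins through their mothers (r = 1/64).
r = 1/64 + 1/64 = 1/32 = 0.03125.

0.03125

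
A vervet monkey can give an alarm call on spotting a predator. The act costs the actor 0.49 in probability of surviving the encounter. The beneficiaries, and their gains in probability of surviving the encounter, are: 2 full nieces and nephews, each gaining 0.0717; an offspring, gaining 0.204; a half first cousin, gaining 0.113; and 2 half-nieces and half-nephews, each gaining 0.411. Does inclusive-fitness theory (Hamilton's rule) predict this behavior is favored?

Hamilton's rule: the trait is favored when the sum of r·B over every recipient exceeds the actor's cost C.
r to a full niece or nephew = 0.25 (full aunt/uncle↔niece/nephew: two paths of length 3 through the shared grandparent pair: r = 2·(1/2)^3 = 1/4).
r to an offspring = 1/2 (one parent–offspring link: r = (1/2)^1 = 1/2).
r to a half first cousin = 1/16 (half first cousins share one grandparent — one path of length 4: r = (1/2)^4 = 1/16).
r to a half-niece or half-nephew = 1/8 (half-aunt/uncle↔niece/nephew: one path of length 3: r = (1/2)^3 = 1/8).
Summing one r·B term per recipient: 2·0.25·0.0717 + 1·0.5·0.204 + 1·0.0625·0.113 + 2·0.125·0.411 = 0.2476625.
0.2476625 < 0.49: the indirect benefit is less than the cost.

No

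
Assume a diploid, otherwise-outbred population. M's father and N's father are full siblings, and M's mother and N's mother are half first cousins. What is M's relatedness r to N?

0.140625

Relatedness sums over independent paths through distinct common ancestors.
M and N are related in two ways: first cousins through their fathers (r = 1/8) and half second cousins through their mothers (r = 1/64).
r = 1/8 + 1/64 = 0.140625.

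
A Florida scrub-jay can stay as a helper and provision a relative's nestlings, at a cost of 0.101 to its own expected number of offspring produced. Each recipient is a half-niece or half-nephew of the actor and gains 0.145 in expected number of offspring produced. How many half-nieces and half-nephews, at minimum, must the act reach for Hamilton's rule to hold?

r to a half-niece or half-nephew = 0.125 (half-aunt/uncle↔niece/nephew: one path of length 3: r = (1/2)^3 = 1/8).
Hamilton's rule: n·r·B > C  ⇒  n > C/(r·B) = 0.101/(0.125·0.145) = 5.572.
The smallest integer exceeding 5.572 is 6.

6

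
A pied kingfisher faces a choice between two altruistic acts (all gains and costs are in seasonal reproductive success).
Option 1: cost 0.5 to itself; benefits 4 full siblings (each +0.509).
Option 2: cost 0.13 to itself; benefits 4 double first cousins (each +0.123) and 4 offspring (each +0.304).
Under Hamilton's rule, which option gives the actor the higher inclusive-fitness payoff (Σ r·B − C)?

Option 1: r to a full sibling = 0.5.
Option 1: Σ r·B − C = (4·0.5·0.509) − 0.5 = 0.518.
Option 2: r to a double first cousin = 0.25.
Option 2: r to an offspring = 0.5.
Option 2: Σ r·B − C = (4·0.25·0.123 + 4·0.5·0.304) − 0.13 = 0.601.
Option 2 has the higher net inclusive-fitness payoff.

Option 2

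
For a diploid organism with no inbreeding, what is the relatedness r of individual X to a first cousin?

Each parent–offspring link contributes a factor of 1/2, and independent paths through distinct common ancestors add.
First cousins share one grandparent pair — two paths of length 4: r = 2·(1/2)^4 = 1/8.

0.125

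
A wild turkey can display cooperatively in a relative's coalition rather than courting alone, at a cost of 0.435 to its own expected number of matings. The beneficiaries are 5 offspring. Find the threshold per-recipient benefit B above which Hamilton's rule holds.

0.174

r to an offspring = 1/2 (one parent–offspring link: r = (1/2)^1 = 1/2).
Hamilton's rule with n recipients of equal r: n·r·B > C, so B > C/(n·r) = 0.435/(5·0.5) = 0.174.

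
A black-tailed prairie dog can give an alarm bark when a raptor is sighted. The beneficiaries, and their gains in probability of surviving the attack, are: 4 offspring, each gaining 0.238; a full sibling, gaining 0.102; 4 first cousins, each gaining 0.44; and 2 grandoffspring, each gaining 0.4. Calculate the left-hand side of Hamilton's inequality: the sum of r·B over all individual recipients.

0.947

r to an offspring = 1/2 (one parent–offspring link: r = (1/2)^1 = 1/2).
r to a full sibling = 0.5 (full sibs share both parents — two paths of length 2: r = 2·(1/2)^2 = 1/2).
r to a first cousin = 0.125 (first cousins share one grandparent pair — two paths of length 4: r = 2·(1/2)^4 = 1/8).
r to a grandoffspring = 1/4 (two parent–offspring links: r = (1/2)^2 = 1/4).
Summing one r·B term per recipient: 4·0.5·0.238 + 1·0.5·0.102 + 4·0.125·0.44 + 2·0.25·0.4 = 0.947.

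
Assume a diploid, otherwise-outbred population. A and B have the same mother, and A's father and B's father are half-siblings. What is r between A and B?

Independent pedigree routes through distinct common ancestors add.
A and B are related in two ways: half-sibs through their shared mother (r = 1/4) and half first cousins through their fathers (r = 1/16).
r = 1/4 + 1/16 = 5/16 = 0.3125.

0.3125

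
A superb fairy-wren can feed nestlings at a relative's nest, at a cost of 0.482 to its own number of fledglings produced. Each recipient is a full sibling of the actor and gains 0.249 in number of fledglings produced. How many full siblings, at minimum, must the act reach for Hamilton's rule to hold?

4

r to a full sibling = 0.5 (full sibs share both parents — two paths of length 2: r = 2·(1/2)^2 = 1/2).
Hamilton's rule: n·r·B > C  ⇒  n > C/(r·B) = 0.482/(0.5·0.249) = 3.871.
The smallest integer exceeding 3.871 is 4.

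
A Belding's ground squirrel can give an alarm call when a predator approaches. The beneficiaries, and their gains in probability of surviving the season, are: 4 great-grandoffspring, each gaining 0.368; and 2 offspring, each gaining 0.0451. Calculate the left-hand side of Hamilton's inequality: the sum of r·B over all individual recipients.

0.2291

r to a great-grandoffspring = 0.125 (three parent–offspring links: r = (1/2)^3 = 1/8).
r to an offspring = 1/2 (one parent–offspring link: r = (1/2)^1 = 1/2).
Summing one r·B term per recipient: 4·0.125·0.368 + 2·0.5·0.0451 = 0.2291.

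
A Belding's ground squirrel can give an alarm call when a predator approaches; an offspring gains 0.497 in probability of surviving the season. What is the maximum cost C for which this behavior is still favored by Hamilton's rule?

r to an offspring = 1/2 (one parent–offspring link: r = (1/2)^1 = 1/2).
Hamilton's rule: n·r·B > C, so the trait is favored while C < n·r·B = 1·0.5·0.497 = 0.2485.

0.2485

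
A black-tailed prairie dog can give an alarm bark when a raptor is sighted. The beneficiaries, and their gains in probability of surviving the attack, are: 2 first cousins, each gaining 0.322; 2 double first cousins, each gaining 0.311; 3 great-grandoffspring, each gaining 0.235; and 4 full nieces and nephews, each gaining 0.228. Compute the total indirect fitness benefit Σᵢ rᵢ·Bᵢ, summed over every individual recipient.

0.552125

r to a first cousin = 1/8 (first cousins share one grandparent pair — two paths of length 4: r = 2·(1/2)^4 = 1/8).
r to a double first cousin = 0.25 (double first cousins share both grandparent pairs — four paths of length 4: r = 4·(1/2)^4 = 1/4).
r to a great-grandoffspring = 1/8 (three parent–offspring links: r = (1/2)^3 = 1/8).
r to a full niece or nephew = 0.25 (full aunt/uncle↔niece/nephew: two paths of length 3 through the shared grandparent pair: r = 2·(1/2)^3 = 1/4).
Summing one r·B term per recipient: 2·0.125·0.322 + 2·0.25·0.311 + 3·0.125·0.235 + 4·0.25·0.228 = 0.552125.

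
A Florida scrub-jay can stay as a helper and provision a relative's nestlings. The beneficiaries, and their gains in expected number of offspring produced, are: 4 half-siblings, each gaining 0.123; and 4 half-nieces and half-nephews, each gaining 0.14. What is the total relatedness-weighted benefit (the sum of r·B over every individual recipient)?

0.193

r to a half-sibling = 0.25 (half-sibs share one parent — one path of length 2: r = (1/2)^2 = 1/4).
r to a half-niece or half-nephew = 0.125 (half-aunt/uncle↔niece/nephew: one path of length 3: r = (1/2)^3 = 1/8).
Summing one r·B term per recipient: 4·0.25·0.123 + 4·0.125·0.14 = 0.193.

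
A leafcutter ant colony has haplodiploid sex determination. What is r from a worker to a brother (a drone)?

0.25

Her haploid brother carries none of their father's genes and a random half of their mother's genome; that half matches the maternal half of her own genome with probability 1/2: r = 1/2 · 1/2 = 1/4.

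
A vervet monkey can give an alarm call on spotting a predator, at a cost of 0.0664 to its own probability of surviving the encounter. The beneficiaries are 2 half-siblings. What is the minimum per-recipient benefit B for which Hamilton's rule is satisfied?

r to a half-sibling = 0.25 (half-sibs share one parent — one path of length 2: r = (1/2)^2 = 1/4).
Hamilton's rule with n recipients of equal r: n·r·B > C, so B > C/(n·r) = 0.0664/(2·0.25) = 0.1328.

0.1328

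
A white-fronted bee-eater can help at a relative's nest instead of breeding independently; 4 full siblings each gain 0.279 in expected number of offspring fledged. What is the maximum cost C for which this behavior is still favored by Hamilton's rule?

0.558

r to a full sibling = 0.5 (full sibs share both parents — two paths of length 2: r = 2·(1/2)^2 = 1/2).
Hamilton's rule: n·r·B > C, so the trait is favored while C < n·r·B = 4·0.5·0.279 = 0.558.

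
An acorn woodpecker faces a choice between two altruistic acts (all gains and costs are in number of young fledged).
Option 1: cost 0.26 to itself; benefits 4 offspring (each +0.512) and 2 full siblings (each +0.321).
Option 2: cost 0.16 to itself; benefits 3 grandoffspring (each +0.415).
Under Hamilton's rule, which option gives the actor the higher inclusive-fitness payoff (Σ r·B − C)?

Option 1

Option 1: r to an offspring = 0.5.
Option 1: r to a full sibling = 0.5.
Option 1: Σ r·B − C = (4·0.5·0.512 + 2·0.5·0.321) − 0.26 = 1.085.
Option 2: r to a grandoffspring = 0.25.
Option 2: Σ r·B − C = (3·0.25·0.415) − 0.16 = 0.15125.
Option 1 has the higher net inclusive-fitness payoff.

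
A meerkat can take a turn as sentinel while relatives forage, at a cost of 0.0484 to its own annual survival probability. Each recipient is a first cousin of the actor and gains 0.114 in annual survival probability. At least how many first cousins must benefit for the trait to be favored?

4

r to a first cousin = 0.125 (first cousins share one grandparent pair — two paths of length 4: r = 2·(1/2)^4 = 1/8).
Hamilton's rule: n·r·B > C  ⇒  n > C/(r·B) = 0.0484/(0.125·0.114) = 3.396.
The smallest integer exceeding 3.396 is 4.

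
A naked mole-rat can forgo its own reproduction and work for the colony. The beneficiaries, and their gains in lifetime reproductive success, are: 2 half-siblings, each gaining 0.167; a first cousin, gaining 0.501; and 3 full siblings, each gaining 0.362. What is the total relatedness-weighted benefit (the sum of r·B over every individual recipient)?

0.689125

r to a half-sibling = 1/4 (half-sibs share one parent — one path of length 2: r = (1/2)^2 = 1/4).
r to a first cousin = 1/8 (first cousins share one grandparent pair — two paths of length 4: r = 2·(1/2)^4 = 1/8).
r to a full sibling = 0.5 (full sibs share both parents — two paths of length 2: r = 2·(1/2)^2 = 1/2).
Summing one r·B term per recipient: 2·0.25·0.167 + 1·0.125·0.501 + 3·0.5·0.362 = 0.689125.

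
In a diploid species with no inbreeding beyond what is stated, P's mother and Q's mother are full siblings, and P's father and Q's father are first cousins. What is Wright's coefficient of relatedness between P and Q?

0.15625

Wright's path rule: contributions from independent ancestry routes add.
P and Q are related in two ways: first cousins through their mothers (r = 1/8) and second cousins through their fathers (r = 1/32).
r = 1/8 + 1/32 = 0.15625.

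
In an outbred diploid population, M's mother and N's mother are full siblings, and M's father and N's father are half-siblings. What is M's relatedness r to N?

0.1875

Relatedness sums over independent paths through distinct common ancestors.
M and N are related in two ways: first cousins through their mothers (r = 1/8) and half first cousins through their fathers (r = 1/16).
r = 1/8 + 1/16 = 3/16 = 0.1875.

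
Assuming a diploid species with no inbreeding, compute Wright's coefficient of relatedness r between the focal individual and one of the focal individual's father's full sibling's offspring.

Each parent–offspring link contributes a factor of 1/2, and independent paths through distinct common ancestors add.
First cousins share one grandparent pair — two paths of length 4: r = 2·(1/2)^4 = 1/8.

0.125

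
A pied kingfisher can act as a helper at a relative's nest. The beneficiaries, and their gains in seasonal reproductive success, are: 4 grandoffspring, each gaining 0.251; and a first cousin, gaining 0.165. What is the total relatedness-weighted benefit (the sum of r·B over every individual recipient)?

r to a grandoffspring = 0.25 (two parent–offspring links: r = (1/2)^2 = 1/4).
r to a first cousin = 0.125 (first cousins share one grandparent pair — two paths of length 4: r = 2·(1/2)^4 = 1/8).
Summing one r·B term per recipient: 4·0.25·0.251 + 1·0.125·0.165 = 0.271625.

0.271625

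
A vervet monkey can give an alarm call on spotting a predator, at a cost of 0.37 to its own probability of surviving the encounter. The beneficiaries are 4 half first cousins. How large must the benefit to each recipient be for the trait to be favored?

r to a half first cousin = 0.0625 (half first cousins share one grandparent — one path of length 4: r = (1/2)^4 = 1/16).
Hamilton's rule with n recipients of equal r: n·r·B > C, so B > C/(n·r) = 0.37/(4·0.0625) = 1.48.

1.48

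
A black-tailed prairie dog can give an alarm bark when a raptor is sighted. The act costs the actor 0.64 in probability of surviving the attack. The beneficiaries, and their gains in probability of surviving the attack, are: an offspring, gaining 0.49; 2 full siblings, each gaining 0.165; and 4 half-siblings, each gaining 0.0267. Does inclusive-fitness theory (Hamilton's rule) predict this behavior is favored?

No

Hamilton's rule: the trait is favored when the sum of r·B over every recipient exceeds the actor's cost C.
r to an offspring = 0.5 (one parent–offspring link: r = (1/2)^1 = 1/2).
r to a full sibling = 1/2 (full sibs share both parents — two paths of length 2: r = 2·(1/2)^2 = 1/2).
r to a half-sibling = 0.25 (half-sibs share one parent — one path of length 2: r = (1/2)^2 = 1/4).
Summing one r·B term per recipient: 1·0.5·0.49 + 2·0.5·0.165 + 4·0.25·0.0267 = 0.4367.
0.4367 < 0.64: the indirect benefit is less than the cost.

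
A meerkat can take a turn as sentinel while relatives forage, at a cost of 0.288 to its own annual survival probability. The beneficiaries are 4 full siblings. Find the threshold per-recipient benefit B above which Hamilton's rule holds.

0.144

r to a full sibling = 1/2 (full sibs share both parents — two paths of length 2: r = 2·(1/2)^2 = 1/2).
Hamilton's rule with n recipients of equal r: n·r·B > C, so B > C/(n·r) = 0.288/(4·0.5) = 0.144.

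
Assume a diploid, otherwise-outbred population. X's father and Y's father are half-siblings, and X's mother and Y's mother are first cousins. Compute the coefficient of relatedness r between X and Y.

0.09375

Wright's path rule: contributions from independent ancestry routes add.
X and Y are related in two ways: half first cousins through their fathers (r = 1/16) and second cousins through their mothers (r = 1/32).
r = 1/16 + 1/32 = 0.09375.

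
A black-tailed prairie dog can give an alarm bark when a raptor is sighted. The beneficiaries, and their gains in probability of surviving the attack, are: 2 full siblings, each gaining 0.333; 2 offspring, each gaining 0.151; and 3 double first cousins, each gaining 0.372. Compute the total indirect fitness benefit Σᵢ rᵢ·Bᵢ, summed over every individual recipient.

0.763

r to a full sibling = 0.5 (full sibs share both parents — two paths of length 2: r = 2·(1/2)^2 = 1/2).
r to an offspring = 1/2 (one parent–offspring link: r = (1/2)^1 = 1/2).
r to a double first cousin = 0.25 (double first cousins share both grandparent pairs — four paths of length 4: r = 4·(1/2)^4 = 1/4).
Summing one r·B term per recipient: 2·0.5·0.333 + 2·0.5·0.151 + 3·0.25·0.372 = 0.763.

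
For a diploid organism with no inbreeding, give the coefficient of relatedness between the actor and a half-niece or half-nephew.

0.125

Each parent–offspring link contributes a factor of 1/2, and independent paths through distinct common ancestors add.
Half-aunt/uncle↔niece/nephew: one path of length 3: r = (1/2)^3 = 1/8.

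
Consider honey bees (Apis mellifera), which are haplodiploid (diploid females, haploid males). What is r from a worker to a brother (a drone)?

Her haploid brother carries none of their father's genes and a random half of their mother's genome; that half matches the maternal half of her own genome with probability 1/2: r = 1/2 · 1/2 = 1/4.

0.25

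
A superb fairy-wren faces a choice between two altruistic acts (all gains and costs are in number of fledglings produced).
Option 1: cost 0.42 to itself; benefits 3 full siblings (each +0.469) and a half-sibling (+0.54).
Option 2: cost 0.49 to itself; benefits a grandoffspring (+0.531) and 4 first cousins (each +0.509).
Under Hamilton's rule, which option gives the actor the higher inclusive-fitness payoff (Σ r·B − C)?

Option 1: r to a full sibling = 0.5.
Option 1: r to a half-sibling = 0.25.
Option 1: Σ r·B − C = (3·0.5·0.469 + 1·0.25·0.54) − 0.42 = 0.4185.
Option 2: r to a grandoffspring = 0.25.
Option 2: r to a first cousin = 0.125.
Option 2: Σ r·B − C = (1·0.25·0.531 + 4·0.125·0.509) − 0.49 = -0.10275.
Option 1 has the higher net inclusive-fitness payoff.

Option 1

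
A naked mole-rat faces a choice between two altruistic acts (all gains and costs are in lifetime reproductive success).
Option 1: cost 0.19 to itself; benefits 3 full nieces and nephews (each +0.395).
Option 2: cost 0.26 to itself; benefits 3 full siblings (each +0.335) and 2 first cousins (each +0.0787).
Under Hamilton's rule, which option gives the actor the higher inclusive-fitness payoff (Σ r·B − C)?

Option 1: r to a full niece or nephew = 0.25.
Option 1: Σ r·B − C = (3·0.25·0.395) − 0.19 = 0.10625.
Option 2: r to a full sibling = 0.5.
Option 2: r to a first cousin = 0.125.
Option 2: Σ r·B − C = (3·0.5·0.335 + 2·0.125·0.0787) − 0.26 = 0.262175.
Option 2 has the higher net inclusive-fitness payoff.

Option 2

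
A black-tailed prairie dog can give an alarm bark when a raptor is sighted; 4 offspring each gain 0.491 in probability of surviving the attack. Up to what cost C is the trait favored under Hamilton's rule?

r to an offspring = 1/2 (one parent–offspring link: r = (1/2)^1 = 1/2).
Hamilton's rule: n·r·B > C, so the trait is favored while C < n·r·B = 4·0.5·0.491 = 0.982.

0.982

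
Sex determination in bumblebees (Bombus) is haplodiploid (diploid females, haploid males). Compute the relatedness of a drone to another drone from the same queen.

Haploid brothers each carry a random half of the queen's diploid genome, so on average they share half: r = 1/2.

0.5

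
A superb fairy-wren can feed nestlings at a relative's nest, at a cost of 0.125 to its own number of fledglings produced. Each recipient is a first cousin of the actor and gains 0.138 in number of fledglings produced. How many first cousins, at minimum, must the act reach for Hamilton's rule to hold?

8

r to a first cousin = 1/8 (first cousins share one grandparent pair — two paths of length 4: r = 2·(1/2)^4 = 1/8).
Hamilton's rule: n·r·B > C  ⇒  n > C/(r·B) = 0.125/(0.125·0.138) = 7.246.
The smallest integer exceeding 7.246 is 8.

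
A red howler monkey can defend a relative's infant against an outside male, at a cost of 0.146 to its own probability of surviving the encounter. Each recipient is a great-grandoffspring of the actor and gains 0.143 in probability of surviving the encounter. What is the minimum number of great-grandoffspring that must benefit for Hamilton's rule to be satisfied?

9

r to a great-grandoffspring = 0.125 (three parent–offspring links: r = (1/2)^3 = 1/8).
Hamilton's rule: n·r·B > C  ⇒  n > C/(r·B) = 0.146/(0.125·0.143) = 8.168.
The smallest integer exceeding 8.168 is 9.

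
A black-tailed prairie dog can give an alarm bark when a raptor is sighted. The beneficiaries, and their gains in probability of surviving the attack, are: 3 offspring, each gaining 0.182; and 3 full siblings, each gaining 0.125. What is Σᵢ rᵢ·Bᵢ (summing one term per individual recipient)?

0.4605

r to an offspring = 1/2 (one parent–offspring link: r = (1/2)^1 = 1/2).
r to a full sibling = 1/2 (full sibs share both parents — two paths of length 2: r = 2·(1/2)^2 = 1/2).
Summing one r·B term per recipient: 3·0.5·0.182 + 3·0.5·0.125 = 0.4605.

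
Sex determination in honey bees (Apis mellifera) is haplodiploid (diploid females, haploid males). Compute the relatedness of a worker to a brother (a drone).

0.25

Her haploid brother carries none of their father's genes and a random half of their mother's genome; that half matches the maternal half of her own genome with probability 1/2: r = 1/2 · 1/2 = 1/4.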